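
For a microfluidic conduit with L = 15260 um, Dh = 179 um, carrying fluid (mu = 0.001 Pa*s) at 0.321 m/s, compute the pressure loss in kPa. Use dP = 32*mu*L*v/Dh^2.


Step 1: Convert to SI: L = 15260e-6 m, Dh = 179e-6 m
Step 2: dP = 32 * 0.001 * 15260e-6 * 0.321 / (179e-6)^2
Step 3: dP = 4892.19 Pa
Step 4: Convert to kPa: dP = 4.89 kPa


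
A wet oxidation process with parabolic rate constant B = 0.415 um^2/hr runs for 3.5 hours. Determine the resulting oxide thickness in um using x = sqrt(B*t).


Step 1: Compute B*t = 0.415 * 3.5 = 1.4525
Step 2: x = sqrt(1.4525)
x = 1.205 um


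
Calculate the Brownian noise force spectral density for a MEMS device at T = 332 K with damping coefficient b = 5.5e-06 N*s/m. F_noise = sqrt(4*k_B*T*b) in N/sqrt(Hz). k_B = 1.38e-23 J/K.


Step 1: Compute 4 * k_B * T * b
= 4 * 1.38e-23 * 332 * 5.5e-06
= 1.0080e-25 N^2/Hz
Step 2: F_noise = sqrt(1.0080e-25)
F_noise = 3.17e-13 N/sqrt(Hz)


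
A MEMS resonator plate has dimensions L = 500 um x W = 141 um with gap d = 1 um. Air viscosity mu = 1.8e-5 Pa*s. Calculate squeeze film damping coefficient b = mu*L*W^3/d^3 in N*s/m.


Step 1: Convert to SI.
L = 500e-6 m, W = 141e-6 m, d = 1e-6 m
Step 2: W^3 = (141e-6)^3 = 2.80e-12 m^3
Step 3: d^3 = (1e-6)^3 = 1.00e-18 m^3
Step 4: b = 1.8e-5 * 500e-6 * 2.80e-12 / 1.00e-18
b = 2.52e-02 N*s/m


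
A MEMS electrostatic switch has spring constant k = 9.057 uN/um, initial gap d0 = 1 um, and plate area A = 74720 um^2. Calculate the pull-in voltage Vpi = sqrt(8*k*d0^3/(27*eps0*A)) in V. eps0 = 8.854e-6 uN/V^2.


Step 1: Compute numerator: 8 * k * d0^3 = 8 * 9.057 * 1^3 = 72.456
Step 2: Compute denominator: 27 * eps0 * A = 27 * 8.854e-6 * 74720 = 17.862414
Step 3: Vpi = sqrt(72.456 / 17.862414)
Vpi = 2.01 V


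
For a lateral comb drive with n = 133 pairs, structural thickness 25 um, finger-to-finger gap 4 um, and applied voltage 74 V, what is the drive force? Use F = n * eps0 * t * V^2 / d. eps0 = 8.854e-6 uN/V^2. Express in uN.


Step 1: Parameters: n=133, eps0=8.854e-6 uN/V^2, t=25 um, V=74 V, d=4 um
Step 2: V^2 = 5476
Step 3: F = 133 * 8.854e-6 * 25 * 5476 / 4
F = 40.303 uN


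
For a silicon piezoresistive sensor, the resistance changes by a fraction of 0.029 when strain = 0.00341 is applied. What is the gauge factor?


Step 1: Identify values.
dR/R = 0.029, strain = 0.00341
Step 2: GF = (dR/R) / strain = 0.029 / 0.00341
GF = 8.5


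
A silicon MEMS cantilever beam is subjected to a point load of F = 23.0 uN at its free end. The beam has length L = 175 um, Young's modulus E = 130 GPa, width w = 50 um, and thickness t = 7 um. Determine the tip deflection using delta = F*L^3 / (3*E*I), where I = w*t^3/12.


Step 1: Calculate the second moment of area.
I = w * t^3 / 12 = 50 * 7^3 / 12 = 1429.1667 um^4
Step 2: Convert E to consistent units (1 GPa = 1000 uN/um^2).
E = 130 GPa = 130000 uN/um^2
Step 3: Calculate tip deflection.
delta = F * L^3 / (3 * E * I)
delta = 23.0 * 175^3 / (3 * 130000 * 1429.1667)
delta = 0.2212 um


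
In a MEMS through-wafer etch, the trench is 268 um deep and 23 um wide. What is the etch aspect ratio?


Step 1: AR = depth / width
Step 2: AR = 268 / 23
AR = 11.7


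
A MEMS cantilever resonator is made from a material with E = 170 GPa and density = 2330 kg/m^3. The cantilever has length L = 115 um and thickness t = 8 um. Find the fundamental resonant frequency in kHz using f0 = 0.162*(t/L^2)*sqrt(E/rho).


Step 1: Convert units to SI.
t_SI = 8e-6 m, L_SI = 115e-6 m
Step 2: Calculate sqrt(E/rho).
sqrt(170e9 / 2330) = 8541.74 m/s
Step 3: Compute f0.
f0 = 0.162 * 8e-6 / (115e-6)^2 * 8541.74 = 837058.2 Hz = 837.06 kHz


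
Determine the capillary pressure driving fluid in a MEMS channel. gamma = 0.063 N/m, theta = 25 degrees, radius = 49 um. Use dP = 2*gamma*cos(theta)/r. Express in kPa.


Step 1: cos(25 deg) = 0.9063
Step 2: Convert r to m: r = 49e-6 m
Step 3: dP = 2 * 0.063 * 0.9063 / 49e-6 = 2330.5 Pa
Step 4: Convert Pa to kPa (divide by 1000).
dP = 2.33 kPa


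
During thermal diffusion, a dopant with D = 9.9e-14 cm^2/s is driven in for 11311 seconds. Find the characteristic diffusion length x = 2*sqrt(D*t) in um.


Step 1: Compute D*t = 9.9e-14 * 11311 = 1.119789e-09 cm^2
Step 2: sqrt(D*t) = 3.3463e-05 cm
Step 3: x = 2 * 3.3463e-05 cm = 6.6926e-05 cm
Step 4: Convert to um (1 cm = 1e4 um): x = 0.669 um


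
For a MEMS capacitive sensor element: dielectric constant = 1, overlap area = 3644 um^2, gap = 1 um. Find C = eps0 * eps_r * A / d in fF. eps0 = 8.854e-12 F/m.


Step 1: Convert area to m^2: A = 3644e-12 m^2
Step 2: Convert gap to m: d = 1e-6 m
Step 3: C = eps0 * eps_r * A / d
C = 8.854e-12 * 1 * 3644e-12 / 1e-6
Step 4: Convert to fF (multiply by 1e15).
C = 32.26 fF


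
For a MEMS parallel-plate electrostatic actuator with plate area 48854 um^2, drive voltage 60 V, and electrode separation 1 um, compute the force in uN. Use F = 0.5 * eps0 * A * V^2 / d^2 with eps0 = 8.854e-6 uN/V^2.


Step 1: Identify parameters.
eps0 = 8.854e-6 uN/V^2, A = 48854 um^2, V = 60 V, d = 1 um
Step 2: Compute V^2 = 60^2 = 3600
Step 3: Compute d^2 = 1^2 = 1
Step 4: F = 0.5 * 8.854e-6 * 48854 * 3600 / 1
F = 778.596 uN


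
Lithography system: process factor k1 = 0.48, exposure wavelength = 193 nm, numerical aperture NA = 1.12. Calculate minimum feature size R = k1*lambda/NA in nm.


Step 1: Identify values: k1 = 0.48, lambda = 193 nm, NA = 1.12
Step 2: R = k1 * lambda / NA
R = 0.48 * 193 / 1.12
R = 82.7 nm


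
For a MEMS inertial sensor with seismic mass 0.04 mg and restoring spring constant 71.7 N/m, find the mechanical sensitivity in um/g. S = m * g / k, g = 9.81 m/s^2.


Step 1: Convert mass: m = 0.04 mg = 4.00e-08 kg
Step 2: S = m * g / k = 4.00e-08 * 9.81 / 71.7
Step 3: S = 5.47e-09 m/g
Step 4: Convert to um/g: S = 0.005 um/g


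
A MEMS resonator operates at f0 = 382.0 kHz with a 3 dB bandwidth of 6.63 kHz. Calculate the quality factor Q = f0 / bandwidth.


Step 1: Q = f0 / bandwidth
Step 2: Q = 382.0 / 6.63
Q = 57.6


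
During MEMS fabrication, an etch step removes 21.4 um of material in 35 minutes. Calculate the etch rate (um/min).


Step 1: Etch rate = depth / time
Step 2: rate = 21.4 / 35
rate = 0.611 um/min


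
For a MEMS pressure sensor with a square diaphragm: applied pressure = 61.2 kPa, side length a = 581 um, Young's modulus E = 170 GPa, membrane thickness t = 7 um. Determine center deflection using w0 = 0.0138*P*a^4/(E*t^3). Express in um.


Step 1: Convert pressure to compatible units (E is in GPa, so P in GPa).
P = 61.2 kPa = 61.2e-6 GPa
Step 2: Compute numerator: 0.0138 * P * a^4.
a^4 = 581^4 = 113947428721
numerator = 0.0138 * 61.2e-6 * 113947428721 = 9.623544e+04
Step 3: Compute denominator: E * t^3 = 170 * 7^3 = 58310
Step 4: w0 = numerator / denominator = 9.623544e+04 / 58310 = 1.6504 um


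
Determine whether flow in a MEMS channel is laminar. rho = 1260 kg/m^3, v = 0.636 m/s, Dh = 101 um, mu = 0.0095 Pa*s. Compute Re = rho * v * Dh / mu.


Step 1: Convert Dh to meters: Dh = 101e-6 m
Step 2: Re = rho * v * Dh / mu
Re = 1260 * 0.636 * 101e-6 / 0.0095
Re = 8.52
Since Re = 8.52 is below ~2300, the flow is laminar.


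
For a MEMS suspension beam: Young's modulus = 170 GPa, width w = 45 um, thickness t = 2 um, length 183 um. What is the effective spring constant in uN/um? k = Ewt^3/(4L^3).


Step 1: Convert E to consistent units (1 GPa = 1000 uN/um^2).
E = 170 GPa = 170000 uN/um^2
Step 2: Compute t^3 = 2^3 = 8
Step 3: Compute L^3 = 183^3 = 6128487
Step 4: k = 170000 * 45 * 8 / (4 * 6128487)
k = 2.4965 uN/um


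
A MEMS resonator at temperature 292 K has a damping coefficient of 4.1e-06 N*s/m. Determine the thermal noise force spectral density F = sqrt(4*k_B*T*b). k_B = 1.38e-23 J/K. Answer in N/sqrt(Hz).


Step 1: Compute 4 * k_B * T * b
= 4 * 1.38e-23 * 292 * 4.1e-06
= 6.6085e-26 N^2/Hz
Step 2: F_noise = sqrt(6.6085e-26)
F_noise = 2.57e-13 N/sqrt(Hz)


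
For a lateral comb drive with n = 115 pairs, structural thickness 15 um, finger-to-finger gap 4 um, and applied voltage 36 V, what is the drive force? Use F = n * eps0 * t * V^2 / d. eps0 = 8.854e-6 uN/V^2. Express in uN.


Step 1: Parameters: n=115, eps0=8.854e-6 uN/V^2, t=15 um, V=36 V, d=4 um
Step 2: V^2 = 1296
Step 3: F = 115 * 8.854e-6 * 15 * 1296 / 4
F = 4.949 uN


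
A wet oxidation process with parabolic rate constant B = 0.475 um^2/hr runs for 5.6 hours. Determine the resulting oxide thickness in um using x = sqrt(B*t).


Step 1: Compute B*t = 0.475 * 5.6 = 2.66
Step 2: x = sqrt(2.66)
x = 1.631 um


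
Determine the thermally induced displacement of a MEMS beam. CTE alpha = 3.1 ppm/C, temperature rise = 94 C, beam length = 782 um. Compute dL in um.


Step 1: Convert CTE: alpha = 3.1 ppm/C = 3.1e-6 /C
Step 2: dL = 3.1e-6 * 94 * 782
dL = 0.2279 um


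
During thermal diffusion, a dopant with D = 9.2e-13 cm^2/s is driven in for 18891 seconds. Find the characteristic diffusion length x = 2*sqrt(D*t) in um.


Step 1: Compute D*t = 9.2e-13 * 18891 = 1.737972e-08 cm^2
Step 2: sqrt(D*t) = 1.31832e-04 cm
Step 3: x = 2 * 1.31832e-04 cm = 2.63664e-04 cm
Step 4: Convert to um (1 cm = 1e4 um): x = 2.637 um


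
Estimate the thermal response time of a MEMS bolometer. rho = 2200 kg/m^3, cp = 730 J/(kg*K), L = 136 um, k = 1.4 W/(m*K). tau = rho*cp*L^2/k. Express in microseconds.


Step 1: Convert L to m: L = 136e-6 m
Step 2: L^2 = (136e-6)^2 = 1.8496e-08 m^2
Step 3: tau = 2200 * 730 * 1.8496e-08 / 1.4 = 2.121755429e-02 s
Step 4: Convert to microseconds (multiply by 1e6).
tau = 21217.554 us


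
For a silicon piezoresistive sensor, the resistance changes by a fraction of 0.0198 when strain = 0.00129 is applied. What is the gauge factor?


Step 1: Identify values.
dR/R = 0.0198, strain = 0.00129
Step 2: GF = (dR/R) / strain = 0.0198 / 0.00129
GF = 15.3


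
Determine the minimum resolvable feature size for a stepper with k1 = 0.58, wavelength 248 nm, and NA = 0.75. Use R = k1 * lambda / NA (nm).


Step 1: Identify values: k1 = 0.58, lambda = 248 nm, NA = 0.75
Step 2: R = k1 * lambda / NA
R = 0.58 * 248 / 0.75
R = 191.8 nm


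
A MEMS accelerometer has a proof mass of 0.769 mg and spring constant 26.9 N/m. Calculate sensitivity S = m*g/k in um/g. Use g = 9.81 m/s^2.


Step 1: Convert mass: m = 0.769 mg = 7.69e-07 kg
Step 2: S = m * g / k = 7.69e-07 * 9.81 / 26.9
Step 3: S = 2.80e-07 m/g
Step 4: Convert to um/g: S = 0.28 um/g


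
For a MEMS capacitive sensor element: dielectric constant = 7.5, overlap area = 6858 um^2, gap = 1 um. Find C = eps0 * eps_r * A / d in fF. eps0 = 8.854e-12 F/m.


Step 1: Convert area to m^2: A = 6858e-12 m^2
Step 2: Convert gap to m: d = 1e-6 m
Step 3: C = eps0 * eps_r * A / d
C = 8.854e-12 * 7.5 * 6858e-12 / 1e-6
Step 4: Convert to fF (multiply by 1e15).
C = 455.41 fF


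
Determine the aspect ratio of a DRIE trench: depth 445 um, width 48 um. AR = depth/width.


Step 1: AR = depth / width
Step 2: AR = 445 / 48
AR = 9.3


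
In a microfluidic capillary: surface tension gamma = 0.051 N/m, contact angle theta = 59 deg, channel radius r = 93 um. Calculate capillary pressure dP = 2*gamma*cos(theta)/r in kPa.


Step 1: cos(59 deg) = 0.515
Step 2: Convert r to m: r = 93e-6 m
Step 3: dP = 2 * 0.051 * 0.515 / 93e-6 = 564.8 Pa
Step 4: Convert Pa to kPa (divide by 1000).
dP = 0.56 kPa


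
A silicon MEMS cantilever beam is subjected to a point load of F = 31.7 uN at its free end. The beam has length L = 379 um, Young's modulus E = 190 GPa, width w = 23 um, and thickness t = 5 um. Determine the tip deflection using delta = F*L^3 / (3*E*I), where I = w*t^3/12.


Step 1: Calculate the second moment of area.
I = w * t^3 / 12 = 23 * 5^3 / 12 = 239.5833 um^4
Step 2: Convert E to consistent units (1 GPa = 1000 uN/um^2).
E = 190 GPa = 190000 uN/um^2
Step 3: Calculate tip deflection.
delta = F * L^3 / (3 * E * I)
delta = 31.7 * 379^3 / (3 * 190000 * 239.5833)
delta = 12.637 um


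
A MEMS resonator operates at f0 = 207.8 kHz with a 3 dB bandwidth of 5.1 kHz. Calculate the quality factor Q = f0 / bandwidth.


Step 1: Q = f0 / bandwidth
Step 2: Q = 207.8 / 5.1
Q = 40.7


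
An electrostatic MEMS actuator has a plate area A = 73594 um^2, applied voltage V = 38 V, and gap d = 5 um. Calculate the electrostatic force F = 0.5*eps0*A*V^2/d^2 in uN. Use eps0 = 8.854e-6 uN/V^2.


Step 1: Identify parameters.
eps0 = 8.854e-6 uN/V^2, A = 73594 um^2, V = 38 V, d = 5 um
Step 2: Compute V^2 = 38^2 = 1444
Step 3: Compute d^2 = 5^2 = 25
Step 4: F = 0.5 * 8.854e-6 * 73594 * 1444 / 25
F = 18.818 uN


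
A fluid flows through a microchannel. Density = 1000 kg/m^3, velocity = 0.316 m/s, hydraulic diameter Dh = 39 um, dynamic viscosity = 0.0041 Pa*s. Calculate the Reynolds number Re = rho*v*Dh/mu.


Step 1: Convert Dh to meters: Dh = 39e-6 m
Step 2: Re = rho * v * Dh / mu
Re = 1000 * 0.316 * 39e-6 / 0.0041
Re = 3.006


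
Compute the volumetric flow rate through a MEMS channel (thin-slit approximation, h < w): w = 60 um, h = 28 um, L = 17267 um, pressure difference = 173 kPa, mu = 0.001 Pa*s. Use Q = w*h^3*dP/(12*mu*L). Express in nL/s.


Step 1: Convert all dimensions to SI (meters).
w = 60e-6 m, h = 28e-6 m, L = 17267e-6 m, dP = 173e3 Pa
Step 2: Q = w * h^3 * dP / (12 * mu * L)
Q = 60e-6 * (28e-6)^3 * 173e3 / (12 * 0.001 * 17267e-6) = 1.09969769e-09 m^3/s
Step 3: Convert Q from m^3/s to nL/s (1 m^3 = 1e12 nL, so multiply by 1e12).
Q = 1099.698 nL/s


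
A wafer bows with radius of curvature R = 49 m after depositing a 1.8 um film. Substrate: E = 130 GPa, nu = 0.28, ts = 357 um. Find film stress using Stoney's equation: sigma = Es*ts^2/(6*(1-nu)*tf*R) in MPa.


Step 1: Compute numerator: Es * ts^2 = 130 * 357^2 = 16568370 (GPa*um^2)
Step 2: Compute denominator (R in um): 6*(1-nu)*tf*R = 6*0.72*1.8*49e6 = 381024000.0 (um^2)
Step 3: sigma (GPa) = 16568370 / 381024000.0 = 4.3484e-02 GPa
Step 4: Convert to MPa (x1000): sigma = 43.5 MPa


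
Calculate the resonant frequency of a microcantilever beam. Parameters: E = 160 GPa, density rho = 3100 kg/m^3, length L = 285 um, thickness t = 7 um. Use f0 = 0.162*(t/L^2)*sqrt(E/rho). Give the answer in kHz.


Step 1: Convert units to SI.
t_SI = 7e-6 m, L_SI = 285e-6 m
Step 2: Calculate sqrt(E/rho).
sqrt(160e9 / 3100) = 7184.21 m/s
Step 3: Compute f0.
f0 = 0.162 * 7e-6 / (285e-6)^2 * 7184.21 = 100300.3 Hz = 100.3 kHz


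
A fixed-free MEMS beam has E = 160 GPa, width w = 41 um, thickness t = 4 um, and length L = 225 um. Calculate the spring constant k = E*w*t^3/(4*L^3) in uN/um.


Step 1: Convert E to consistent units (1 GPa = 1000 uN/um^2).
E = 160 GPa = 160000 uN/um^2
Step 2: Compute t^3 = 4^3 = 64
Step 3: Compute L^3 = 225^3 = 11390625
Step 4: k = 160000 * 41 * 64 / (4 * 11390625)
k = 9.2146 uN/um


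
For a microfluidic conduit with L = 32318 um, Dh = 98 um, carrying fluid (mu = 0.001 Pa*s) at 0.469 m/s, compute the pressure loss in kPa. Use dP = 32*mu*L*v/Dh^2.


Step 1: Convert to SI: L = 32318e-6 m, Dh = 98e-6 m
Step 2: dP = 32 * 0.001 * 32318e-6 * 0.469 / (98e-6)^2
Step 3: dP = 50502.76 Pa
Step 4: Convert to kPa: dP = 50.5 kPa


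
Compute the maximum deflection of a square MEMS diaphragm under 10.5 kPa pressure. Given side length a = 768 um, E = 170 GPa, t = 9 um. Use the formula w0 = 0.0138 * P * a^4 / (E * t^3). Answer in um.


Step 1: Convert pressure to compatible units (E is in GPa, so P in GPa).
P = 10.5 kPa = 10.5e-6 GPa
Step 2: Compute numerator: 0.0138 * P * a^4.
a^4 = 768^4 = 347892350976
numerator = 0.0138 * 10.5e-6 * 347892350976 = 5.04096e+04
Step 3: Compute denominator: E * t^3 = 170 * 9^3 = 123930
Step 4: w0 = numerator / denominator = 5.04096e+04 / 123930 = 0.4068 um


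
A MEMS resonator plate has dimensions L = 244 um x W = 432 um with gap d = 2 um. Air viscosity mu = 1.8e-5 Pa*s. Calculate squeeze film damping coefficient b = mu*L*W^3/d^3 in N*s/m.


Step 1: Convert to SI.
L = 244e-6 m, W = 432e-6 m, d = 2e-6 m
Step 2: W^3 = (432e-6)^3 = 8.06e-11 m^3
Step 3: d^3 = (2e-6)^3 = 8.00e-18 m^3
Step 4: b = 1.8e-5 * 244e-6 * 8.06e-11 / 8.00e-18
b = 4.43e-02 N*s/m


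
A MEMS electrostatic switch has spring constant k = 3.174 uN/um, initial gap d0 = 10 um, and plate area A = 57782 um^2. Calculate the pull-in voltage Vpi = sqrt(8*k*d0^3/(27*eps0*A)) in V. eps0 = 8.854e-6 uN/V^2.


Step 1: Compute numerator: 8 * k * d0^3 = 8 * 3.174 * 10^3 = 25392.0
Step 2: Compute denominator: 27 * eps0 * A = 27 * 8.854e-6 * 57782 = 13.813249
Step 3: Vpi = sqrt(25392.0 / 13.813249)
Vpi = 42.87 V


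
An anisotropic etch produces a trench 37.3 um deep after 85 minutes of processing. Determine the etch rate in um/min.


Step 1: Etch rate = depth / time
Step 2: rate = 37.3 / 85
rate = 0.439 um/min


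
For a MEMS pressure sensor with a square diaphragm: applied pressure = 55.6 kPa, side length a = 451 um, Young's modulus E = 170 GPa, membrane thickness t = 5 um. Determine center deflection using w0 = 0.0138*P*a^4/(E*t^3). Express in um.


Step 1: Convert pressure to compatible units (E is in GPa, so P in GPa).
P = 55.6 kPa = 55.6e-6 GPa
Step 2: Compute numerator: 0.0138 * P * a^4.
a^4 = 451^4 = 41371966801
numerator = 0.0138 * 55.6e-6 * 41371966801 = 3.174388e+04
Step 3: Compute denominator: E * t^3 = 170 * 5^3 = 21250
Step 4: w0 = numerator / denominator = 3.174388e+04 / 21250 = 1.4938 um


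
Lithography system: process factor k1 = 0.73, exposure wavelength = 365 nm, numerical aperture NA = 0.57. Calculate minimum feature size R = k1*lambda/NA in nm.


Step 1: Identify values: k1 = 0.73, lambda = 365 nm, NA = 0.57
Step 2: R = k1 * lambda / NA
R = 0.73 * 365 / 0.57
R = 467.5 nm


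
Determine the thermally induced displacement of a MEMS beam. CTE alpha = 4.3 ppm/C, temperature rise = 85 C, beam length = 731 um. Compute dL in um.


Step 1: Convert CTE: alpha = 4.3 ppm/C = 4.3e-6 /C
Step 2: dL = 4.3e-6 * 85 * 731
dL = 0.2672 um


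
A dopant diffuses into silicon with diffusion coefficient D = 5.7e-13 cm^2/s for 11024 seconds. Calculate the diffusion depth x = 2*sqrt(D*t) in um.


Step 1: Compute D*t = 5.7e-13 * 11024 = 6.28368e-09 cm^2
Step 2: sqrt(D*t) = 7.92697e-05 cm
Step 3: x = 2 * 7.92697e-05 cm = 1.585394e-04 cm
Step 4: Convert to um (1 cm = 1e4 um): x = 1.585 um


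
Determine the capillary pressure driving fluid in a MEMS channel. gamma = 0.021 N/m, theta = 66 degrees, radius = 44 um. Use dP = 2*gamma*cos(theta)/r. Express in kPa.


Step 1: cos(66 deg) = 0.4067
Step 2: Convert r to m: r = 44e-6 m
Step 3: dP = 2 * 0.021 * 0.4067 / 44e-6 = 388.2 Pa
Step 4: Convert Pa to kPa (divide by 1000).
dP = 0.39 kPa


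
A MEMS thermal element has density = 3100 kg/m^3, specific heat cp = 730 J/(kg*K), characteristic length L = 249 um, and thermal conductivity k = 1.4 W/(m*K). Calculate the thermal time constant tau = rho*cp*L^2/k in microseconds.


Step 1: Convert L to m: L = 249e-6 m
Step 2: L^2 = (249e-6)^2 = 6.2001e-08 m^2
Step 3: tau = 3100 * 730 * 6.2001e-08 / 1.4 = 1.0022018786e-01 s
Step 4: Convert to microseconds (multiply by 1e6).
tau = 100220.188 us


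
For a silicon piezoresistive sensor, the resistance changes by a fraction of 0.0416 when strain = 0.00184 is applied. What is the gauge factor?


Step 1: Identify values.
dR/R = 0.0416, strain = 0.00184
Step 2: GF = (dR/R) / strain = 0.0416 / 0.00184
GF = 22.6


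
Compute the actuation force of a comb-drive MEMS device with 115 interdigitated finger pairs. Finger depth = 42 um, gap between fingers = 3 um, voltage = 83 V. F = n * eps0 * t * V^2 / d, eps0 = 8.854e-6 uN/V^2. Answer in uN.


Step 1: Parameters: n=115, eps0=8.854e-6 uN/V^2, t=42 um, V=83 V, d=3 um
Step 2: V^2 = 6889
Step 3: F = 115 * 8.854e-6 * 42 * 6889 / 3
F = 98.202 uN


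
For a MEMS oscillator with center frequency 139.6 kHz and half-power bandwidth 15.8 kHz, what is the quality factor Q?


Step 1: Q = f0 / bandwidth
Step 2: Q = 139.6 / 15.8
Q = 8.8


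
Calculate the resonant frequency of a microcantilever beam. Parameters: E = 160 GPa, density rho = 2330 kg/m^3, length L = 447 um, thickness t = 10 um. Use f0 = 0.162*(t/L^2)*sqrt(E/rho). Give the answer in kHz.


Step 1: Convert units to SI.
t_SI = 10e-6 m, L_SI = 447e-6 m
Step 2: Calculate sqrt(E/rho).
sqrt(160e9 / 2330) = 8286.71 m/s
Step 3: Compute f0.
f0 = 0.162 * 10e-6 / (447e-6)^2 * 8286.71 = 67186.5 Hz = 67.19 kHz


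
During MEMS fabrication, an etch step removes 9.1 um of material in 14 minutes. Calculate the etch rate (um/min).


Step 1: Etch rate = depth / time
Step 2: rate = 9.1 / 14
rate = 0.65 um/min


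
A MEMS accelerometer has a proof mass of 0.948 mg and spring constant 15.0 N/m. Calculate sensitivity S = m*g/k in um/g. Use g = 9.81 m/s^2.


Step 1: Convert mass: m = 0.948 mg = 9.48e-07 kg
Step 2: S = m * g / k = 9.48e-07 * 9.81 / 15.0
Step 3: S = 6.20e-07 m/g
Step 4: Convert to um/g: S = 0.62 um/g


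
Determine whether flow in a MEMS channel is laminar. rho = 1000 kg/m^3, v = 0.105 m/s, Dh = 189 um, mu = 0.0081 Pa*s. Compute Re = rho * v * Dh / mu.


Step 1: Convert Dh to meters: Dh = 189e-6 m
Step 2: Re = rho * v * Dh / mu
Re = 1000 * 0.105 * 189e-6 / 0.0081
Re = 2.45
Since Re = 2.45 is below ~2300, the flow is laminar.


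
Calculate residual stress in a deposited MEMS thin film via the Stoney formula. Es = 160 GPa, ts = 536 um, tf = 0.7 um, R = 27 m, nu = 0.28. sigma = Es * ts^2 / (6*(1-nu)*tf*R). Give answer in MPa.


Step 1: Compute numerator: Es * ts^2 = 160 * 536^2 = 45967360 (GPa*um^2)
Step 2: Compute denominator (R in um): 6*(1-nu)*tf*R = 6*0.72*0.7*27e6 = 81648000.0 (um^2)
Step 3: sigma (GPa) = 45967360 / 81648000.0 = 5.62994e-01 GPa
Step 4: Convert to MPa (x1000): sigma = 563.0 MPa


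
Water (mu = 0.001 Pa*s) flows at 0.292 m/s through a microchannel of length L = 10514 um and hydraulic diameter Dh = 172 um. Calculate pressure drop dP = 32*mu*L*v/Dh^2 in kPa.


Step 1: Convert to SI: L = 10514e-6 m, Dh = 172e-6 m
Step 2: dP = 32 * 0.001 * 10514e-6 * 0.292 / (172e-6)^2
Step 3: dP = 3320.81 Pa
Step 4: Convert to kPa: dP = 3.32 kPa


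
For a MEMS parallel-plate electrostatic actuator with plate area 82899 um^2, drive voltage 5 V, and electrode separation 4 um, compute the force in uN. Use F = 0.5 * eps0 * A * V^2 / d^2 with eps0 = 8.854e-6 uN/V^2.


Step 1: Identify parameters.
eps0 = 8.854e-6 uN/V^2, A = 82899 um^2, V = 5 V, d = 4 um
Step 2: Compute V^2 = 5^2 = 25
Step 3: Compute d^2 = 4^2 = 16
Step 4: F = 0.5 * 8.854e-6 * 82899 * 25 / 16
F = 0.573 uN


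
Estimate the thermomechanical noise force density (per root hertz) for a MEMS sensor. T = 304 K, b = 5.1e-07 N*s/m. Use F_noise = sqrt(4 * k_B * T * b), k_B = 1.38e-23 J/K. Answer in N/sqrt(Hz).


Step 1: Compute 4 * k_B * T * b
= 4 * 1.38e-23 * 304 * 5.1e-07
= 8.5582e-27 N^2/Hz
Step 2: F_noise = sqrt(8.5582e-27)
F_noise = 9.25e-14 N/sqrt(Hz)


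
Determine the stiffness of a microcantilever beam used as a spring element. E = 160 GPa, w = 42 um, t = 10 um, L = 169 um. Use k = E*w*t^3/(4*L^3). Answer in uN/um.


Step 1: Convert E to consistent units (1 GPa = 1000 uN/um^2).
E = 160 GPa = 160000 uN/um^2
Step 2: Compute t^3 = 10^3 = 1000
Step 3: Compute L^3 = 169^3 = 4826809
Step 4: k = 160000 * 42 * 1000 / (4 * 4826809)
k = 348.056 uN/um


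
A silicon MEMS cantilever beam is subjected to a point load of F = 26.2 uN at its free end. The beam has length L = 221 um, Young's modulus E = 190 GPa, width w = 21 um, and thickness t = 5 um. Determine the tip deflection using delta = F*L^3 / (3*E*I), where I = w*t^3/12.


Step 1: Calculate the second moment of area.
I = w * t^3 / 12 = 21 * 5^3 / 12 = 218.75 um^4
Step 2: Convert E to consistent units (1 GPa = 1000 uN/um^2).
E = 190 GPa = 190000 uN/um^2
Step 3: Calculate tip deflection.
delta = F * L^3 / (3 * E * I)
delta = 26.2 * 221^3 / (3 * 190000 * 218.75)
delta = 2.2681 um


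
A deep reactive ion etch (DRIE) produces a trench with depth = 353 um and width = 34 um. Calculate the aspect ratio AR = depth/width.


Step 1: AR = depth / width
Step 2: AR = 353 / 34
AR = 10.4


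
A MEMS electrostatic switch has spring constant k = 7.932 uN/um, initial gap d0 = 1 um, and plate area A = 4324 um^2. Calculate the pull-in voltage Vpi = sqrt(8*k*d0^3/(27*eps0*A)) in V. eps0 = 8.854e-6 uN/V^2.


Step 1: Compute numerator: 8 * k * d0^3 = 8 * 7.932 * 1^3 = 63.456
Step 2: Compute denominator: 27 * eps0 * A = 27 * 8.854e-6 * 4324 = 1.033687
Step 3: Vpi = sqrt(63.456 / 1.033687)
Vpi = 7.84 V


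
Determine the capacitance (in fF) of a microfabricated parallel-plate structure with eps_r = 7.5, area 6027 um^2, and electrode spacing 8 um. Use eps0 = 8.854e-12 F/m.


Step 1: Convert area to m^2: A = 6027e-12 m^2
Step 2: Convert gap to m: d = 8e-6 m
Step 3: C = eps0 * eps_r * A / d
C = 8.854e-12 * 7.5 * 6027e-12 / 8e-6
Step 4: Convert to fF (multiply by 1e15).
C = 50.03 fF


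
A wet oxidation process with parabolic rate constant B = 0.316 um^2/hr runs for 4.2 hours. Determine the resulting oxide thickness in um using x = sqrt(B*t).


Step 1: Compute B*t = 0.316 * 4.2 = 1.3272
Step 2: x = sqrt(1.3272)
x = 1.152 um


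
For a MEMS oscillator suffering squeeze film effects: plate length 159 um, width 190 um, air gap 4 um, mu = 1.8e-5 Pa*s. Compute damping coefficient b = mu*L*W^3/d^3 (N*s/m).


Step 1: Convert to SI.
L = 159e-6 m, W = 190e-6 m, d = 4e-6 m
Step 2: W^3 = (190e-6)^3 = 6.86e-12 m^3
Step 3: d^3 = (4e-6)^3 = 6.40e-17 m^3
Step 4: b = 1.8e-5 * 159e-6 * 6.86e-12 / 6.40e-17
b = 3.07e-04 N*s/m


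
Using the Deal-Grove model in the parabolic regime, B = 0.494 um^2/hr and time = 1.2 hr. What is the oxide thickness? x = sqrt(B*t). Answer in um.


Step 1: Compute B*t = 0.494 * 1.2 = 0.5928
Step 2: x = sqrt(0.5928)
x = 0.77 um


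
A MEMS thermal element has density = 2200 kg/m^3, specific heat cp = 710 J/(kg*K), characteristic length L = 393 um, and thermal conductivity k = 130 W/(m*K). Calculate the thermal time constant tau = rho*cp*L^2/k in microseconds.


Step 1: Convert L to m: L = 393e-6 m
Step 2: L^2 = (393e-6)^2 = 1.54449e-07 m^2
Step 3: tau = 2200 * 710 * 1.54449e-07 / 130 = 1.85576414e-03 s
Step 4: Convert to microseconds (multiply by 1e6).
tau = 1855.764 us


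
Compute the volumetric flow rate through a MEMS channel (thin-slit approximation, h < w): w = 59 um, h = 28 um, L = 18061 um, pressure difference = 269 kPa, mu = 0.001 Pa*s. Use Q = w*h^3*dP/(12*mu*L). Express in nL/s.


Step 1: Convert all dimensions to SI (meters).
w = 59e-6 m, h = 28e-6 m, L = 18061e-6 m, dP = 269e3 Pa
Step 2: Q = w * h^3 * dP / (12 * mu * L)
Q = 59e-6 * (28e-6)^3 * 269e3 / (12 * 0.001 * 18061e-6) = 1.60751616e-09 m^3/s
Step 3: Convert Q from m^3/s to nL/s (1 m^3 = 1e12 nL, so multiply by 1e12).
Q = 1607.516 nL/s


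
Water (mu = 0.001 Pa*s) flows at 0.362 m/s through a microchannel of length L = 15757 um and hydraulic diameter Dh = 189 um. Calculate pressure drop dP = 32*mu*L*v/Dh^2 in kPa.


Step 1: Convert to SI: L = 15757e-6 m, Dh = 189e-6 m
Step 2: dP = 32 * 0.001 * 15757e-6 * 0.362 / (189e-6)^2
Step 3: dP = 5109.85 Pa
Step 4: Convert to kPa: dP = 5.11 kPa


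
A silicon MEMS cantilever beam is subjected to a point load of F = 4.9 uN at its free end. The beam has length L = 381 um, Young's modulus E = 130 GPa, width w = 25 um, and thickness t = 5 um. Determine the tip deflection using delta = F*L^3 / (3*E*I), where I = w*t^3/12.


Step 1: Calculate the second moment of area.
I = w * t^3 / 12 = 25 * 5^3 / 12 = 260.4167 um^4
Step 2: Convert E to consistent units (1 GPa = 1000 uN/um^2).
E = 130 GPa = 130000 uN/um^2
Step 3: Calculate tip deflection.
delta = F * L^3 / (3 * E * I)
delta = 4.9 * 381^3 / (3 * 130000 * 260.4167)
delta = 2.6683 um


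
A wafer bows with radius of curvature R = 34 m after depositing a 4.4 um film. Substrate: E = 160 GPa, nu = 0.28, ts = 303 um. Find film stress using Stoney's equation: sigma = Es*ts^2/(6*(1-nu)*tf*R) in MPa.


Step 1: Compute numerator: Es * ts^2 = 160 * 303^2 = 14689440 (GPa*um^2)
Step 2: Compute denominator (R in um): 6*(1-nu)*tf*R = 6*0.72*4.4*34e6 = 646272000.0 (um^2)
Step 3: sigma (GPa) = 14689440 / 646272000.0 = 2.273e-02 GPa
Step 4: Convert to MPa (x1000): sigma = 22.7 MPa


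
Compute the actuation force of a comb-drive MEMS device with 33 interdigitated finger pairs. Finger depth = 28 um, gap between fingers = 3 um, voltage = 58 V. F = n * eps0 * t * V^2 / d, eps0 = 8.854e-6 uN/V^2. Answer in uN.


Step 1: Parameters: n=33, eps0=8.854e-6 uN/V^2, t=28 um, V=58 V, d=3 um
Step 2: V^2 = 3364
Step 3: F = 33 * 8.854e-6 * 28 * 3364 / 3
F = 9.174 uN


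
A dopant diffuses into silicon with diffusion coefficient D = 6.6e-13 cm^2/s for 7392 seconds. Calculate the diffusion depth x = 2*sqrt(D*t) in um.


Step 1: Compute D*t = 6.6e-13 * 7392 = 4.87872e-09 cm^2
Step 2: sqrt(D*t) = 6.98478e-05 cm
Step 3: x = 2 * 6.98478e-05 cm = 1.396956e-04 cm
Step 4: Convert to um (1 cm = 1e4 um): x = 1.397 um


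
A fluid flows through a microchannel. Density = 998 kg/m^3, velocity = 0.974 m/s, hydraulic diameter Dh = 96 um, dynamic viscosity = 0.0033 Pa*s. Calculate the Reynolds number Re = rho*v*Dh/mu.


Step 1: Convert Dh to meters: Dh = 96e-6 m
Step 2: Re = rho * v * Dh / mu
Re = 998 * 0.974 * 96e-6 / 0.0033
Re = 28.278


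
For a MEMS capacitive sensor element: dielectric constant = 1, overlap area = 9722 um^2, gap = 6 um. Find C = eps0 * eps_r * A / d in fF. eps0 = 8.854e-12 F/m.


Step 1: Convert area to m^2: A = 9722e-12 m^2
Step 2: Convert gap to m: d = 6e-6 m
Step 3: C = eps0 * eps_r * A / d
C = 8.854e-12 * 1 * 9722e-12 / 6e-6
Step 4: Convert to fF (multiply by 1e15).
C = 14.35 fF


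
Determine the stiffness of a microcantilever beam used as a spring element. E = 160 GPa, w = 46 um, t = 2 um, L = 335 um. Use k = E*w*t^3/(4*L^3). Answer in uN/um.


Step 1: Convert E to consistent units (1 GPa = 1000 uN/um^2).
E = 160 GPa = 160000 uN/um^2
Step 2: Compute t^3 = 2^3 = 8
Step 3: Compute L^3 = 335^3 = 37595375
Step 4: k = 160000 * 46 * 8 / (4 * 37595375)
k = 0.3915 uN/um


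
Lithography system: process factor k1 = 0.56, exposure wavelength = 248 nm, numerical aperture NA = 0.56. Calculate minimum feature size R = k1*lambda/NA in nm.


Step 1: Identify values: k1 = 0.56, lambda = 248 nm, NA = 0.56
Step 2: R = k1 * lambda / NA
R = 0.56 * 248 / 0.56
R = 248.0 nm


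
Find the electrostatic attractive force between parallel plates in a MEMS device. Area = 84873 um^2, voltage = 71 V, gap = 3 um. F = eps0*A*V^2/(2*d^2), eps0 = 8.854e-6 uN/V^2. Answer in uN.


Step 1: Identify parameters.
eps0 = 8.854e-6 uN/V^2, A = 84873 um^2, V = 71 V, d = 3 um
Step 2: Compute V^2 = 71^2 = 5041
Step 3: Compute d^2 = 3^2 = 9
Step 4: F = 0.5 * 8.854e-6 * 84873 * 5041 / 9
F = 210.452 uN


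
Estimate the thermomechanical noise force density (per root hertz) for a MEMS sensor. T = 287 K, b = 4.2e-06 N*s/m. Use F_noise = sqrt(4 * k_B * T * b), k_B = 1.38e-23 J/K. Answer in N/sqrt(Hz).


Step 1: Compute 4 * k_B * T * b
= 4 * 1.38e-23 * 287 * 4.2e-06
= 6.6538e-26 N^2/Hz
Step 2: F_noise = sqrt(6.6538e-26)
F_noise = 2.58e-13 N/sqrt(Hz)


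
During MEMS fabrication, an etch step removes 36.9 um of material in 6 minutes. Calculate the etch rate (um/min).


Step 1: Etch rate = depth / time
Step 2: rate = 36.9 / 6
rate = 6.15 um/min


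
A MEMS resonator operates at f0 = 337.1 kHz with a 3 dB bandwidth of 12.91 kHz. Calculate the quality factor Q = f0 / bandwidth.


Step 1: Q = f0 / bandwidth
Step 2: Q = 337.1 / 12.91
Q = 26.1


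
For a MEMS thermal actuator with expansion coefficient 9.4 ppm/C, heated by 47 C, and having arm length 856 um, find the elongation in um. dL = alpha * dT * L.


Step 1: Convert CTE: alpha = 9.4 ppm/C = 9.4e-6 /C
Step 2: dL = 9.4e-6 * 47 * 856
dL = 0.3782 um


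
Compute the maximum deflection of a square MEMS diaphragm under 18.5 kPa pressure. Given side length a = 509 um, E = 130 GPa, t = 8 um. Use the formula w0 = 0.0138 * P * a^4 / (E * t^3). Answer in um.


Step 1: Convert pressure to compatible units (E is in GPa, so P in GPa).
P = 18.5 kPa = 18.5e-6 GPa
Step 2: Compute numerator: 0.0138 * P * a^4.
a^4 = 509^4 = 67122964561
numerator = 0.0138 * 18.5e-6 * 67122964561 = 1.71365e+04
Step 3: Compute denominator: E * t^3 = 130 * 8^3 = 66560
Step 4: w0 = numerator / denominator = 1.71365e+04 / 66560 = 0.2575 um


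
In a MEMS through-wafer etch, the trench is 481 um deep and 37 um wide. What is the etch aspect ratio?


Step 1: AR = depth / width
Step 2: AR = 481 / 37
AR = 13.0


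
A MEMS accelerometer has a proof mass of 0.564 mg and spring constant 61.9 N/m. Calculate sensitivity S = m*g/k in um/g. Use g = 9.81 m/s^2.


Step 1: Convert mass: m = 0.564 mg = 5.64e-07 kg
Step 2: S = m * g / k = 5.64e-07 * 9.81 / 61.9
Step 3: S = 8.94e-08 m/g
Step 4: Convert to um/g: S = 0.089 um/g


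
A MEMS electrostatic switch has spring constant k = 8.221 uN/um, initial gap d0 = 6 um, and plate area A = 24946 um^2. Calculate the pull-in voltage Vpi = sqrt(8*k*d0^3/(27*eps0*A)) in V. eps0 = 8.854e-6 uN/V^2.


Step 1: Compute numerator: 8 * k * d0^3 = 8 * 8.221 * 6^3 = 14205.888
Step 2: Compute denominator: 27 * eps0 * A = 27 * 8.854e-6 * 24946 = 5.963541
Step 3: Vpi = sqrt(14205.888 / 5.963541)
Vpi = 48.81 V


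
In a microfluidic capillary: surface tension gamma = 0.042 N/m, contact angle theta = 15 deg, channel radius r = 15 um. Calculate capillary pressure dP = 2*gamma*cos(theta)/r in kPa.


Step 1: cos(15 deg) = 0.9659
Step 2: Convert r to m: r = 15e-6 m
Step 3: dP = 2 * 0.042 * 0.9659 / 15e-6 = 5409.0 Pa
Step 4: Convert Pa to kPa (divide by 1000).
dP = 5.41 kPa


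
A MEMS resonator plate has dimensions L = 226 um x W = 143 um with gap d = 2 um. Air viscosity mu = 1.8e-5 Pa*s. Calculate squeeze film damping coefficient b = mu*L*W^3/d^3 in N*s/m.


Step 1: Convert to SI.
L = 226e-6 m, W = 143e-6 m, d = 2e-6 m
Step 2: W^3 = (143e-6)^3 = 2.92e-12 m^3
Step 3: d^3 = (2e-6)^3 = 8.00e-18 m^3
Step 4: b = 1.8e-5 * 226e-6 * 2.92e-12 / 8.00e-18
b = 1.49e-03 N*s/m


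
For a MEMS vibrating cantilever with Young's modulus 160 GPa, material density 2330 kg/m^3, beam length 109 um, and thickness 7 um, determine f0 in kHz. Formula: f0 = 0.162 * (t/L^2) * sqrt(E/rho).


Step 1: Convert units to SI.
t_SI = 7e-6 m, L_SI = 109e-6 m
Step 2: Calculate sqrt(E/rho).
sqrt(160e9 / 2330) = 8286.71 m/s
Step 3: Compute f0.
f0 = 0.162 * 7e-6 / (109e-6)^2 * 8286.71 = 790937.6 Hz = 790.94 kHz


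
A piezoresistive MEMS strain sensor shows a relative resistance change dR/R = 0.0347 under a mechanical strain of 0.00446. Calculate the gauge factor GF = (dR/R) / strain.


Step 1: Identify values.
dR/R = 0.0347, strain = 0.00446
Step 2: GF = (dR/R) / strain = 0.0347 / 0.00446
GF = 7.8


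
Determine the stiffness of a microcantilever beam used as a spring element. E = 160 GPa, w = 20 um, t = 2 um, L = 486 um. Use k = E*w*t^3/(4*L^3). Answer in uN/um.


Step 1: Convert E to consistent units (1 GPa = 1000 uN/um^2).
E = 160 GPa = 160000 uN/um^2
Step 2: Compute t^3 = 2^3 = 8
Step 3: Compute L^3 = 486^3 = 114791256
Step 4: k = 160000 * 20 * 8 / (4 * 114791256)
k = 0.0558 uN/um


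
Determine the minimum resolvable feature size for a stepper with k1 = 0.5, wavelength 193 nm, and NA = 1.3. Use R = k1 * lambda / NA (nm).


Step 1: Identify values: k1 = 0.5, lambda = 193 nm, NA = 1.3
Step 2: R = k1 * lambda / NA
R = 0.5 * 193 / 1.3
R = 74.2 nm


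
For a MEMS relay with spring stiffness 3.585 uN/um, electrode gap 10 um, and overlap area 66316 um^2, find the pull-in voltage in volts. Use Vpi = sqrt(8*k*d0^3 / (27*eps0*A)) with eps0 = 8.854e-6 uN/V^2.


Step 1: Compute numerator: 8 * k * d0^3 = 8 * 3.585 * 10^3 = 28680.0
Step 2: Compute denominator: 27 * eps0 * A = 27 * 8.854e-6 * 66316 = 15.85337
Step 3: Vpi = sqrt(28680.0 / 15.85337)
Vpi = 42.53 V


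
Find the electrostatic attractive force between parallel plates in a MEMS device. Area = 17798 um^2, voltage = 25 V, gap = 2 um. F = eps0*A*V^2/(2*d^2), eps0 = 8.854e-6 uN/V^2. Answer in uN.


Step 1: Identify parameters.
eps0 = 8.854e-6 uN/V^2, A = 17798 um^2, V = 25 V, d = 2 um
Step 2: Compute V^2 = 25^2 = 625
Step 3: Compute d^2 = 2^2 = 4
Step 4: F = 0.5 * 8.854e-6 * 17798 * 625 / 4
F = 12.311 uN


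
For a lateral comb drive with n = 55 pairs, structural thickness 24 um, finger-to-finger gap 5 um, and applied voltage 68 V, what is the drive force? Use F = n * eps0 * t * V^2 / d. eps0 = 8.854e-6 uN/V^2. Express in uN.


Step 1: Parameters: n=55, eps0=8.854e-6 uN/V^2, t=24 um, V=68 V, d=5 um
Step 2: V^2 = 4624
Step 3: F = 55 * 8.854e-6 * 24 * 4624 / 5
F = 10.808 uN


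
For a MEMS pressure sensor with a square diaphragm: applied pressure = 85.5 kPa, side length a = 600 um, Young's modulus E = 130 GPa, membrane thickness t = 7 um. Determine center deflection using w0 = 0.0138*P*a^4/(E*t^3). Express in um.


Step 1: Convert pressure to compatible units (E is in GPa, so P in GPa).
P = 85.5 kPa = 85.5e-6 GPa
Step 2: Compute numerator: 0.0138 * P * a^4.
a^4 = 600^4 = 129600000000
numerator = 0.0138 * 85.5e-6 * 129600000000 = 1.52915e+05
Step 3: Compute denominator: E * t^3 = 130 * 7^3 = 44590
Step 4: w0 = numerator / denominator = 1.52915e+05 / 44590 = 3.4294 um


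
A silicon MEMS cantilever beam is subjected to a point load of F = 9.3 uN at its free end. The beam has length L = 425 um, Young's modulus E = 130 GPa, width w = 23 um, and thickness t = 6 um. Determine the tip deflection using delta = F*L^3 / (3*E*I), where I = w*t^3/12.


Step 1: Calculate the second moment of area.
I = w * t^3 / 12 = 23 * 6^3 / 12 = 414.0 um^4
Step 2: Convert E to consistent units (1 GPa = 1000 uN/um^2).
E = 130 GPa = 130000 uN/um^2
Step 3: Calculate tip deflection.
delta = F * L^3 / (3 * E * I)
delta = 9.3 * 425^3 / (3 * 130000 * 414.0)
delta = 4.4217 um


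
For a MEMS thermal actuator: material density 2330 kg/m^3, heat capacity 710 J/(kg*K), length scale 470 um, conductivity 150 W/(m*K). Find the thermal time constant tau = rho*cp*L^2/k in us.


Step 1: Convert L to m: L = 470e-6 m
Step 2: L^2 = (470e-6)^2 = 2.209e-07 m^2
Step 3: tau = 2330 * 710 * 2.209e-07 / 150 = 2.43623247e-03 s
Step 4: Convert to microseconds (multiply by 1e6).
tau = 2436.232 us


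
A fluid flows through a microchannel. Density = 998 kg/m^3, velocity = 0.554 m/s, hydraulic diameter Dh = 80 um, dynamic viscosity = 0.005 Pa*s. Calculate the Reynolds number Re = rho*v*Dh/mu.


Step 1: Convert Dh to meters: Dh = 80e-6 m
Step 2: Re = rho * v * Dh / mu
Re = 998 * 0.554 * 80e-6 / 0.005
Re = 8.846


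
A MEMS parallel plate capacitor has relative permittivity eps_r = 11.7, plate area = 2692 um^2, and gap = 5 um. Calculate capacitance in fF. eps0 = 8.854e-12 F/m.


Step 1: Convert area to m^2: A = 2692e-12 m^2
Step 2: Convert gap to m: d = 5e-6 m
Step 3: C = eps0 * eps_r * A / d
C = 8.854e-12 * 11.7 * 2692e-12 / 5e-6
Step 4: Convert to fF (multiply by 1e15).
C = 55.77 fF


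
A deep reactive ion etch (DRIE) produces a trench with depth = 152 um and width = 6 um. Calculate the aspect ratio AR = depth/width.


Step 1: AR = depth / width
Step 2: AR = 152 / 6
AR = 25.3


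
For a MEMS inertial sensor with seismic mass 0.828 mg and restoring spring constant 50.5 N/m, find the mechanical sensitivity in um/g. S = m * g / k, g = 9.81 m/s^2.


Step 1: Convert mass: m = 0.828 mg = 8.28e-07 kg
Step 2: S = m * g / k = 8.28e-07 * 9.81 / 50.5
Step 3: S = 1.61e-07 m/g
Step 4: Convert to um/g: S = 0.161 um/g


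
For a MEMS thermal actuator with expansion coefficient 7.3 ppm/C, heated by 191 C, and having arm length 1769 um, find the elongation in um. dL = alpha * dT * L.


Step 1: Convert CTE: alpha = 7.3 ppm/C = 7.3e-6 /C
Step 2: dL = 7.3e-6 * 191 * 1769
dL = 2.4665 um


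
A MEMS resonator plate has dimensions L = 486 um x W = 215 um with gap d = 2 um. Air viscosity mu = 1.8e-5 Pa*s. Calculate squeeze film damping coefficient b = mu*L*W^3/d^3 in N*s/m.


Step 1: Convert to SI.
L = 486e-6 m, W = 215e-6 m, d = 2e-6 m
Step 2: W^3 = (215e-6)^3 = 9.94e-12 m^3
Step 3: d^3 = (2e-6)^3 = 8.00e-18 m^3
Step 4: b = 1.8e-5 * 486e-6 * 9.94e-12 / 8.00e-18
b = 1.09e-02 N*s/m
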